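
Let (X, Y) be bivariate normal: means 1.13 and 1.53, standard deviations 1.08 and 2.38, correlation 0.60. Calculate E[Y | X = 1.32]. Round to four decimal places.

1.7812

The regression of Y on X has slope ρ·σ_Y/σ_X and passes through (μ_X, μ_Y).
E[Y | X=1.32] = 1.53 + (0.60)·(2.38/1.08)·(1.32 − (1.13)) = 1.53 + (1.3222)·(0.19) = 1.7812.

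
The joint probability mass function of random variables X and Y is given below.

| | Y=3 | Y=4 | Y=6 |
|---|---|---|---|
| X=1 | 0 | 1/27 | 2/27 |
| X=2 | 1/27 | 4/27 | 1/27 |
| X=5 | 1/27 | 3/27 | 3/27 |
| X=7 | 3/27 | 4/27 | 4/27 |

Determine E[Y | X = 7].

49/11

P(X = 7) = 11/27.
Σ Y·P over the event = 3·(3/27) + 4·(4/27) + 6·(4/27) = 49/27.
E[Y | X = 7] = (49/27) / (11/27) = 49/11.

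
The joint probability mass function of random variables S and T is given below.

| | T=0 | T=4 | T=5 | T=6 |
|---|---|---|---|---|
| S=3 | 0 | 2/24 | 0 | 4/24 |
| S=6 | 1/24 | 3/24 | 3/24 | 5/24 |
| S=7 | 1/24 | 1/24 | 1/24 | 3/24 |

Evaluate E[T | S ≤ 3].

16/3

P(S ≤ 3) = 1/4.
Σ T·P over the event = 4·(2/24) + 6·(4/24) = 4/3.
E[T | S ≤ 3] = (4/3) / (1/4) = 16/3.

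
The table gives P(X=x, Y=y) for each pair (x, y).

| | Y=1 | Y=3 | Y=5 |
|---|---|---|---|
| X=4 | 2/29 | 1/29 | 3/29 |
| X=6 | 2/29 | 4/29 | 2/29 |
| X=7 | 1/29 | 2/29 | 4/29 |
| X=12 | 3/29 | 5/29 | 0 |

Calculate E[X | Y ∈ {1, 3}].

P(Y ∈ {1, 3}) = 20/29.
Σ X·P over the event = 4·(2/29) + 4·(1/29) + 6·(2/29) + 6·(4/29) + 7·(1/29) + 7·(2/29) + 12·(3/29) + 12·(5/29) = 165/29.
E[X | Y ∈ {1, 3}] = (165/29) / (20/29) = 33/4.

33/4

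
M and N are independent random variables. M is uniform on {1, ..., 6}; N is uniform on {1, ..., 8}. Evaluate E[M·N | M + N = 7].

28/3

Outcomes with M + N = 7: (1,6), (2,5), (3,4), (4,3), (5,2), (6,1), each with probability 1/48.
E[M·N | M + N = 7] = (6 + 10 + 12 + 12 + 10 + 6) / 6 = 28/3.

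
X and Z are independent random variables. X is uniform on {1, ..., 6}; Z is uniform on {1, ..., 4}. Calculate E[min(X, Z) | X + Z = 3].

1

Outcomes with X + Z = 3: (1,2), (2,1), each with probability 1/24.
E[min(X, Z) | X + Z = 3] = (1 + 1) / 2 = 1.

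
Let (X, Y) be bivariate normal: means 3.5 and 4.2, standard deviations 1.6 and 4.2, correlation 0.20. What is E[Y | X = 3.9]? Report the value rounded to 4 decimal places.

The regression of Y on X has slope ρ·σ_Y/σ_X and passes through (μ_X, μ_Y).
E[Y | X=3.9] = 4.2 + (0.20)·(4.2/1.6)·(3.9 − (3.5)) = 4.2 + (0.525)·(0.4) = 4.4100.

4.4100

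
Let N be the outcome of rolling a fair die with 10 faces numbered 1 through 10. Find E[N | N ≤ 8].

Given N ≤ 8, N is equally likely to be any of {1, 2, 3, 4, 5, 6, 7, 8}.
E[N | N ≤ 8] = (1 + 2 + 3 + 4 + 5 + 6 + 7 + 8) / 8 = 9/2.

9/2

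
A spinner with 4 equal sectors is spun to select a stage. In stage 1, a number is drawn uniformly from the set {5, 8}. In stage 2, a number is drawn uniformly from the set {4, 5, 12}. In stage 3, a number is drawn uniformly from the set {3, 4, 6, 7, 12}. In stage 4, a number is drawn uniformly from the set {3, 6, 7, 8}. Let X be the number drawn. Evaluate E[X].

E[X | stage 1] = (5+8)/2 = 13/2.
E[X | stage 2] = (4+5+12)/3 = 7.
E[X | stage 3] = (3+4+6+7+12)/5 = 32/5.
E[X | stage 4] = (3+6+7+8)/4 = 6.
E[X] = (1/4)·(13/2) + (1/4)·(7) + (1/4)·(32/5) + (1/4)·(6) = 259/40.

259/40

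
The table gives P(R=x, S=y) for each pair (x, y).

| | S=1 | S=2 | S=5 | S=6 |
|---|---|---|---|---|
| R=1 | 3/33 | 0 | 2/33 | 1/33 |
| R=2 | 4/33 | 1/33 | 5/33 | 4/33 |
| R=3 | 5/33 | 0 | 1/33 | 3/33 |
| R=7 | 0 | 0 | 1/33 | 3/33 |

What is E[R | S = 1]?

P(S = 1) = 4/11.
Σ R·P over the event = 1·(3/33) + 2·(4/33) + 3·(5/33) = 26/33.
E[R | S = 1] = (26/33) / (4/11) = 13/6.

13/6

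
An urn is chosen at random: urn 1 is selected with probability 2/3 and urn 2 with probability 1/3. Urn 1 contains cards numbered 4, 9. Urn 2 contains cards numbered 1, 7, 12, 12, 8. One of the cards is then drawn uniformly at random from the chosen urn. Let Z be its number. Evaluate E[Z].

7

E[Z | urn 1] = (4+9)/2 = 13/2.
E[Z | urn 2] = (1+7+12+12+8)/5 = 8.
By the law of total expectation,
E[Z] = (2/3)·(13/2) + (1/3)·(8) = 7.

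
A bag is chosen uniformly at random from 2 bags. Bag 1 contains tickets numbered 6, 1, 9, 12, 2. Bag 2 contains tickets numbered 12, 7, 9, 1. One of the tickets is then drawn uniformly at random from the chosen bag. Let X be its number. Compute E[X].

E[X | bag 1] = (6+1+9+12+2)/5 = 6.
E[X | bag 2] = (12+7+9+1)/4 = 29/4.
E[X] = (1/2)·(6) + (1/2)·(29/4) = 53/8.

53/8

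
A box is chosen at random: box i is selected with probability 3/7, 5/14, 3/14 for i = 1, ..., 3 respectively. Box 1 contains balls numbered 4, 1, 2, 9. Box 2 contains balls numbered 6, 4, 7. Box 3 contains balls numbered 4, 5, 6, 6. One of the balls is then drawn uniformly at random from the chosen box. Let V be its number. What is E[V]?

E[V | box 1] = (4+1+2+9)/4 = 4.
E[V | box 2] = (6+4+7)/3 = 17/3.
E[V | box 3] = (4+5+6+6)/4 = 21/4.
E[V] = (3/7)·(4) + (5/14)·(17/3) + (3/14)·(21/4) = 817/168.

817/168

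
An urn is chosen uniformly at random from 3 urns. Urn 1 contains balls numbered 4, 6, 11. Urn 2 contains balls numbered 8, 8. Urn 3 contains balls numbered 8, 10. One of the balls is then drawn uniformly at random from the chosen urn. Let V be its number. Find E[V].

E[V | urn 1] = (4+6+11)/3 = 7.
E[V | urn 2] = (8+8)/2 = 8.
E[V | urn 3] = (8+10)/2 = 9.
E[V] = (1/3)·(7) + (1/3)·(8) + (1/3)·(9) = 8.

8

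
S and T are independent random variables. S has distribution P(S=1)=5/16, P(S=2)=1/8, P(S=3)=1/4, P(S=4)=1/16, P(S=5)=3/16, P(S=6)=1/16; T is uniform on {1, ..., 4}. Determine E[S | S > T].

124/29

P(S > T) = 29/64.
Summing S·P(x,y) over outcomes with S > T gives 31/16.
E[S | S > T] = (31/16) / (29/64) = 124/29.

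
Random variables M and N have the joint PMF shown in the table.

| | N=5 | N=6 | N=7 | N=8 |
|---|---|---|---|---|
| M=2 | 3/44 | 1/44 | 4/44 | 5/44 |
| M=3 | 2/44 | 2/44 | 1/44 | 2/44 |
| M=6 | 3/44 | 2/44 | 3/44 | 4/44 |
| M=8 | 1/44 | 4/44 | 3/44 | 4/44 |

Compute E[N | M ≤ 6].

107/16

P(M ≤ 6) = 8/11.
Summing N·P(M=x,N=y) over the conditioning event gives 107/22.
E[N | M ≤ 6] = (107/22) / (8/11) = 107/16.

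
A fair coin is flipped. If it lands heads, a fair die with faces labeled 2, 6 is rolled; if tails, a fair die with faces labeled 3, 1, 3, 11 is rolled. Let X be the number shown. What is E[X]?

E[X | heads] = (2+6)/2 = 4.
E[X | tails] = (3+1+3+11)/4 = 9/2.
By the law of total expectation,
E[X] = (1/2)·(4) + (1/2)·(9/2) = 17/4.

17/4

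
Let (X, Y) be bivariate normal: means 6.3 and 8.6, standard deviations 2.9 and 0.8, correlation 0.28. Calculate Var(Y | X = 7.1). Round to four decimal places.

The conditional variance in a bivariate normal is σ_Y²(1 − ρ²), independent of x.
Var(Y | X=7.1) = (0.8)²·(1 − (0.28)²) = 0.64·0.9216 = 0.5898.

0.5898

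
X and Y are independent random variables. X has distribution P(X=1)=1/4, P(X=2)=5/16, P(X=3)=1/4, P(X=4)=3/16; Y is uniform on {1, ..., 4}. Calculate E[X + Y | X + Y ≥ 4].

P(X + Y ≥ 4) = 51/64.
Summing (X+Y)·P(x,y) over outcomes with X + Y ≥ 4 gives 277/64.
E[X + Y | X + Y ≥ 4] = (277/64) / (51/64) = 277/51.

277/51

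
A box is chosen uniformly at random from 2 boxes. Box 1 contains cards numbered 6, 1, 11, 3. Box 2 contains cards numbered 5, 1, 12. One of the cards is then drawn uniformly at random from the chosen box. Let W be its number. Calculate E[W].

45/8

E[W | box 1] = (6+1+11+3)/4 = 21/4.
E[W | box 2] = (5+1+12)/3 = 6.
E[W] = (1/2)·(21/4) + (1/2)·(6) = 45/8.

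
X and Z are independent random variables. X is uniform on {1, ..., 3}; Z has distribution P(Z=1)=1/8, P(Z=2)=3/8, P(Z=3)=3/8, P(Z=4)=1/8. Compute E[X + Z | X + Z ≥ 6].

P(X + Z ≥ 6) = 5/24.
Summing (X+Z)·P(x,y) over outcomes with X + Z ≥ 6 gives 31/24.
E[X + Z | X + Z ≥ 6] = (31/24) / (5/24) = 31/5.

31/5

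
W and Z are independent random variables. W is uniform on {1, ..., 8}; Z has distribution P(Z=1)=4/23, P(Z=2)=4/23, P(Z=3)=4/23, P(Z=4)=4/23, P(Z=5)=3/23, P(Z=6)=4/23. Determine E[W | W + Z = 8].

105/23

P(W + Z = 8) = 1/8.
Summing W·P(x,y) over outcomes with W + Z = 8 gives 105/184.
E[W | W + Z = 8] = (105/184) / (1/8) = 105/23.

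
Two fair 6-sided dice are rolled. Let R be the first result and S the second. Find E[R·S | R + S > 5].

203/13

P(R + S > 5) = 13/18.
Summing RS·P(x,y) over outcomes with R + S > 5 gives 203/18.
E[R·S | R + S > 5] = (203/18) / (13/18) = 203/13.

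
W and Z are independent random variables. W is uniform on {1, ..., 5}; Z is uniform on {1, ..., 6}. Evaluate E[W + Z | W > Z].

Outcomes with W > Z: (2,1), (3,1), (3,2), (4,1), (4,2), (4,3), (5,1), (5,2), (5,3), (5,4), each with probability 1/30.
E[W + Z | W > Z] = (3 + 4 + 5 + 5 + 6 + 7 + 6 + 7 + 8 + 9) / 10 = 6.

6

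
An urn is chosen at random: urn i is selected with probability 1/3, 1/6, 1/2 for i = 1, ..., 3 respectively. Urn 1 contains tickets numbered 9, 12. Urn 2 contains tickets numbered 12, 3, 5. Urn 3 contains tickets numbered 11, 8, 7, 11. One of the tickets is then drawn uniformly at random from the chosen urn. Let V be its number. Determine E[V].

665/72

E[V | urn 1] = (9+12)/2 = 21/2.
E[V | urn 2] = (12+3+5)/3 = 20/3.
E[V | urn 3] = (11+8+7+11)/4 = 37/4.
By the law of total expectation,
E[V] = (1/3)·(21/2) + (1/6)·(20/3) + (1/2)·(37/4) = 665/72.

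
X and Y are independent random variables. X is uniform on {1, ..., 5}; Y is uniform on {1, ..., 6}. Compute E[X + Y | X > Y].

P(X > Y) = 1/3.
Summing (X+Y)·P(x,y) over outcomes with X > Y gives 2.
E[X + Y | X > Y] = (2) / (1/3) = 6.

6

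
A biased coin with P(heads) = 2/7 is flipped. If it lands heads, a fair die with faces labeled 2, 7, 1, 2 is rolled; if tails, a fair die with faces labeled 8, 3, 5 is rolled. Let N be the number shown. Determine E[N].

E[N | heads] = (2+7+1+2)/4 = 3.
E[N | tails] = (8+3+5)/3 = 16/3.
E[N] = (2/7)·(3) + (5/7)·(16/3) = 14/3.

14/3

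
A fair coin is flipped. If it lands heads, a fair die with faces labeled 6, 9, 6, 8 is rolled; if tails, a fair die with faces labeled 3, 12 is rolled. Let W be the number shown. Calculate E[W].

E[W | heads] = (6+9+6+8)/4 = 29/4.
E[W | tails] = (3+12)/2 = 15/2.
E[W] = (1/2)·(29/4) + (1/2)·(15/2) = 59/8.

59/8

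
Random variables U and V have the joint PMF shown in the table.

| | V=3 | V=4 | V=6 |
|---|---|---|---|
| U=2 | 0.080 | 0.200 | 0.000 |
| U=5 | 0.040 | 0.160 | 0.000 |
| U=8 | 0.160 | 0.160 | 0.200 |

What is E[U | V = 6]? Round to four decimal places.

8.0000

P(V = 6) = 0.200.
Σ U·P over the event = 8·(0.200) = 1.600.
E[U | V = 6] = (1.600) / (0.200) = 8.0000.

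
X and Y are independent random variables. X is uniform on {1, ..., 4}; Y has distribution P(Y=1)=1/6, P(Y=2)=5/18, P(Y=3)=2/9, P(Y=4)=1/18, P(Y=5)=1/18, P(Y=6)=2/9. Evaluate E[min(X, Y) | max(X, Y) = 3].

37/20

P(max(X, Y) = 3) = 5/18.
Summing min(X,Y)·P(x,y) over outcomes with max(X, Y) = 3 gives 37/72.
E[min(X, Y) | max(X, Y) = 3] = (37/72) / (5/18) = 37/20.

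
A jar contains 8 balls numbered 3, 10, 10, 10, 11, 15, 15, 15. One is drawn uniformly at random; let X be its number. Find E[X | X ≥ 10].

P(X ≥ 10) = 7/8.
Σ over the event: 10·3/8 + 11·1/8 + 15·3/8 = 43/4.
E[X | X ≥ 10] = (43/4) / (7/8) = 86/7.

86/7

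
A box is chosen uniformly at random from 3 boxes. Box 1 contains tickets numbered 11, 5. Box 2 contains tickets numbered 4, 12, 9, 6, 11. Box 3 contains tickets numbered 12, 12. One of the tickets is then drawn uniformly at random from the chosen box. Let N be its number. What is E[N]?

E[N | box 1] = (11+5)/2 = 8.
E[N | box 2] = (4+12+9+6+11)/5 = 42/5.
E[N | box 3] = (12+12)/2 = 12.
By the law of total expectation,
E[N] = (1/3)·(8) + (1/3)·(42/5) + (1/3)·(12) = 142/15.

142/15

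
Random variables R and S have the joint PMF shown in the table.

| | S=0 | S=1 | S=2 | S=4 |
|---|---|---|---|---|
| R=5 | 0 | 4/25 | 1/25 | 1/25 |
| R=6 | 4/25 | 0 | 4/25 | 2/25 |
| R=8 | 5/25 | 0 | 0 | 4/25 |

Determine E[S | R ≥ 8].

P(R ≥ 8) = 9/25.
Σ S·P over the event = 0·(5/25) + 4·(4/25) = 16/25.
E[S | R ≥ 8] = (16/25) / (9/25) = 16/9.

16/9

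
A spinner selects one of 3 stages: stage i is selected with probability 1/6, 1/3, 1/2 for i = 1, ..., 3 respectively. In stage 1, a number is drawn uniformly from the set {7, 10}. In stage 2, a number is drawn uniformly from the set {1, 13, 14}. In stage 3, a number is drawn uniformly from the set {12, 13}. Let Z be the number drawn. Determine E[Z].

E[Z | stage 1] = (7+10)/2 = 17/2.
E[Z | stage 2] = (1+13+14)/3 = 28/3.
E[Z | stage 3] = (12+13)/2 = 25/2.
By the law of total expectation,
E[Z] = (1/6)·(17/2) + (1/3)·(28/3) + (1/2)·(25/2) = 97/9.

97/9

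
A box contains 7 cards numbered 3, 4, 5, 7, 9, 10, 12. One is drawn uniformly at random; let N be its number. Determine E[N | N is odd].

6

P(N is odd) = 4/7.
Σ over the event: 3·1/7 + 5·1/7 + 7·1/7 + 9·1/7 = 24/7.
E[N | N is odd] = (24/7) / (4/7) = 6.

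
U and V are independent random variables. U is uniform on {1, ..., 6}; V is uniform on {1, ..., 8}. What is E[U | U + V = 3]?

3/2

P(U + V = 3) = 1/24.
Summing U·P(x,y) over outcomes with U + V = 3 gives 1/16.
E[U | U + V = 3] = (1/16) / (1/24) = 3/2.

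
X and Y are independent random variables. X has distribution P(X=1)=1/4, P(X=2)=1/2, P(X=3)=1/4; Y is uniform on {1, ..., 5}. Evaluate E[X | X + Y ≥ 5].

P(X + Y ≥ 5) = 3/5.
Summing X·P(x,y) over outcomes with X + Y ≥ 5 gives 13/10.
E[X | X + Y ≥ 5] = (13/10) / (3/5) = 13/6.

13/6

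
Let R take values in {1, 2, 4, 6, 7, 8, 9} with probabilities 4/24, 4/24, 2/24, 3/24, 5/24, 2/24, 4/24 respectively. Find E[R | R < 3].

3/2

P(R < 3) = 1/3.
Σ over the event: 1·1/6 + 2·1/6 = 1/2.
E[R | R < 3] = (1/2) / (1/3) = 3/2.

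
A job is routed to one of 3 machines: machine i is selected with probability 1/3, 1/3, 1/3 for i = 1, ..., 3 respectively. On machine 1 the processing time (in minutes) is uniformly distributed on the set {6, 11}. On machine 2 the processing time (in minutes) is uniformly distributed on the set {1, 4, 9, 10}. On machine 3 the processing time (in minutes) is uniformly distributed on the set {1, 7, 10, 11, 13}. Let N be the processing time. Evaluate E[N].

229/30

E[N | machine 1] = (6+11)/2 = 17/2.
E[N | machine 2] = (1+4+9+10)/4 = 6.
E[N | machine 3] = (1+7+10+11+13)/5 = 42/5.
By the law of total expectation,
E[N] = (1/3)·(17/2) + (1/3)·(6) + (1/3)·(42/5) = 229/30.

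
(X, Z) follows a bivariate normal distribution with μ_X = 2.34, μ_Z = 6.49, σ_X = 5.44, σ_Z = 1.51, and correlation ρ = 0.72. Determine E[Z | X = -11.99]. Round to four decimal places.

3.6261

E[Z | X=x] = μ_Z + ρ(σ_Z/σ_X)(x − μ_X) for jointly normal variables.
E[Z | X=-11.99] = 6.49 + (0.72)·(1.51/5.44)·(-11.99 − (2.34)) = 6.49 + (0.19985)·(-14.33) = 3.6261.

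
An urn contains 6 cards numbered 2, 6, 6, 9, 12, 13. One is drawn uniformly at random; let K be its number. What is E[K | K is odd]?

P(K is odd) = 1/3.
Σ over the event: 9·1/6 + 13·1/6 = 11/3.
E[K | K is odd] = (11/3) / (1/3) = 11.

11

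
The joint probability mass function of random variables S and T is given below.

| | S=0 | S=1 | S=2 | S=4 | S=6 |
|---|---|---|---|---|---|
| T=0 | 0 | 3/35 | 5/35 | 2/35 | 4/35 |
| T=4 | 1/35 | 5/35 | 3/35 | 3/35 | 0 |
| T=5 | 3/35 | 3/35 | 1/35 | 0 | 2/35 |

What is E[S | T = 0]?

45/14

P(T = 0) = 2/5.
Σ S·P over the event = 1·(3/35) + 2·(5/35) + 4·(2/35) + 6·(4/35) = 9/7.
E[S | T = 0] = (9/7) / (2/5) = 45/14.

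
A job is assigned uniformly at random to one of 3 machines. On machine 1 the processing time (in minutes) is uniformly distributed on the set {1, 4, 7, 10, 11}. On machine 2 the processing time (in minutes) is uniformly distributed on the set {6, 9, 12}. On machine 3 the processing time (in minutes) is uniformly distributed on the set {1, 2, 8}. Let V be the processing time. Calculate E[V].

E[V | machine 1] = (1+4+7+10+11)/5 = 33/5.
E[V | machine 2] = (6+9+12)/3 = 9.
E[V | machine 3] = (1+2+8)/3 = 11/3.
E[V] = (1/3)·(33/5) + (1/3)·(9) + (1/3)·(11/3) = 289/45.

289/45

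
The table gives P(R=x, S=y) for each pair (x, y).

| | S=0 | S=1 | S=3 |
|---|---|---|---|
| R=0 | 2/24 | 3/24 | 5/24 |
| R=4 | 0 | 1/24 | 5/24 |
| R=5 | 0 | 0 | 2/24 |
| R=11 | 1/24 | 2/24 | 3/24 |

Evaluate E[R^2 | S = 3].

P(S = 3) = 5/8.
Summing R^2·P(R=x,S=y) over the conditioning event gives 493/24.
E[R^2 | S = 3] = (493/24) / (5/8) = 493/15.

493/15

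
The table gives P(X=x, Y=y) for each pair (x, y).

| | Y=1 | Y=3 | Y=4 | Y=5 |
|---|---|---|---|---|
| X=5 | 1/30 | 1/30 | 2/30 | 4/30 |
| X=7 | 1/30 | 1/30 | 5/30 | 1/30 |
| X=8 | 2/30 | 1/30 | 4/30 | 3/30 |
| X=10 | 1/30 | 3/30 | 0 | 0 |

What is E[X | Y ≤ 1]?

P(Y ≤ 1) = 1/6.
Σ X·P over the event = 5·(1/30) + 7·(1/30) + 8·(2/30) + 10·(1/30) = 19/15.
E[X | Y ≤ 1] = (19/15) / (1/6) = 38/5.

38/5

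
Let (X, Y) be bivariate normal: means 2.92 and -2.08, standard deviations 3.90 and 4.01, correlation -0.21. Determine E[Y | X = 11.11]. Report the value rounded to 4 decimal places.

For a bivariate normal, E[Y | X=x] = μ_Y + ρ·(σ_Y/σ_X)·(x − μ_X).
E[Y | X=11.11] = -2.08 + (-0.21)·(4.01/3.90)·(11.11 − (2.92)) = -2.08 + (-0.21592)·(8.19) = -3.8484.

-3.8484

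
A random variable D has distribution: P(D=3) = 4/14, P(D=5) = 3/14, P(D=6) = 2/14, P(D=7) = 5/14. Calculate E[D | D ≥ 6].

P(D ≥ 6) = 1/2.
Σ over the event: 6·1/7 + 7·5/14 = 47/14.
E[D | D ≥ 6] = (47/14) / (1/2) = 47/7.

47/7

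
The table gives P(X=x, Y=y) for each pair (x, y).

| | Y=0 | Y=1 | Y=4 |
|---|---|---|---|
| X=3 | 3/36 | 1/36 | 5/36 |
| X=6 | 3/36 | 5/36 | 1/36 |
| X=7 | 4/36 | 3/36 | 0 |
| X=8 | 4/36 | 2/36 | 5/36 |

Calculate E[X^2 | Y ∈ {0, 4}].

P(Y ∈ {0, 4}) = 25/36.
Summing X^2·P(X=x,Y=y) over the conditioning event gives 247/9.
E[X^2 | Y ∈ {0, 4}] = (247/9) / (25/36) = 988/25.

988/25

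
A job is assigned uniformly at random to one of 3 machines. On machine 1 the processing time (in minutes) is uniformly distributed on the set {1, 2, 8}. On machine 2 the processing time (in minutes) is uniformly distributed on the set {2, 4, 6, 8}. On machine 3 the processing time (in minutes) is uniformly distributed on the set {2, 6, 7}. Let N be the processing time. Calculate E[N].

E[N | machine 1] = (1+2+8)/3 = 11/3.
E[N | machine 2] = (2+4+6+8)/4 = 5.
E[N | machine 3] = (2+6+7)/3 = 5.
E[N] = (1/3)·(11/3) + (1/3)·(5) + (1/3)·(5) = 41/9.

41/9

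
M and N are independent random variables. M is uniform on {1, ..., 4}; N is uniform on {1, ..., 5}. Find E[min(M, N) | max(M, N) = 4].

Outcomes with max(M, N) = 4: (1,4), (2,4), (3,4), (4,1), (4,2), (4,3), (4,4), each with probability 1/20.
E[min(M, N) | max(M, N) = 4] = (1 + 2 + 3 + 1 + 2 + 3 + 4) / 7 = 16/7.

16/7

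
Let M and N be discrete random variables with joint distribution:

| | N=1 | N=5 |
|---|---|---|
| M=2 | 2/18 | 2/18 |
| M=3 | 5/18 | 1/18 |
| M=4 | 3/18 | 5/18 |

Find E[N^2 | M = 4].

P(M = 4) = 4/9.
Σ N^2·P over the event = 1·(3/18) + 25·(5/18) = 64/9.
E[N^2 | M = 4] = (64/9) / (4/9) = 16.

16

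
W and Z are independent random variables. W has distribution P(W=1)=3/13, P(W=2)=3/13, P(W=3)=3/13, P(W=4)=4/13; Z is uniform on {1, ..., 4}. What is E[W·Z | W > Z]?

43/7

P(W > Z) = 21/52.
Summing WZ·P(x,y) over outcomes with W > Z gives 129/52.
E[W·Z | W > Z] = (129/52) / (21/52) = 43/7.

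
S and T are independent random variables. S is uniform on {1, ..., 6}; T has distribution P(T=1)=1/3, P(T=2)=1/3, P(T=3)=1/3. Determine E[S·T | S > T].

101/12

P(S > T) = 2/3.
Summing ST·P(x,y) over outcomes with S > T gives 101/18.
E[S·T | S > T] = (101/18) / (2/3) = 101/12.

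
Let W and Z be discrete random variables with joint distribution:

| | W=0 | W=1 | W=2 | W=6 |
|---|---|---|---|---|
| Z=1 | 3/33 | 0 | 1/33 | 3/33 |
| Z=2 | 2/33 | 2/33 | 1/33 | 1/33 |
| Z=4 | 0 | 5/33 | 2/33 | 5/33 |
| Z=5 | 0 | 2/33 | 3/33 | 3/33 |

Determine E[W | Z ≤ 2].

P(Z ≤ 2) = 13/33.
Σ W·P over the event = 0·(3/33) + 0·(2/33) + 1·(2/33) + 2·(1/33) + 2·(1/33) + 6·(3/33) + 6·(1/33) = 10/11.
E[W | Z ≤ 2] = (10/11) / (13/33) = 30/13.

30/13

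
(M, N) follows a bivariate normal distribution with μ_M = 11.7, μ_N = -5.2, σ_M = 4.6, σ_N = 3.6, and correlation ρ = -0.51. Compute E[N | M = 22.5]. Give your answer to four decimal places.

-9.5106

For a bivariate normal, E[N | M=x] = μ_N + ρ·(σ_N/σ_M)·(x − μ_M).
E[N | M=22.5] = -5.2 + (-0.51)·(3.6/4.6)·(22.5 − (11.7)) = -5.2 + (-0.39913)·(10.8) = -9.5106.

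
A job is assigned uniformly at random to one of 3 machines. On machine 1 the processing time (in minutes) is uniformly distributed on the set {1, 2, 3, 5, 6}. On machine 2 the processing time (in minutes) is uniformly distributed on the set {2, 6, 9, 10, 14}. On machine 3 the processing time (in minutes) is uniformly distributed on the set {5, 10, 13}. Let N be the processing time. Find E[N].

314/45

E[N | machine 1] = (1+2+3+5+6)/5 = 17/5.
E[N | machine 2] = (2+6+9+10+14)/5 = 41/5.
E[N | machine 3] = (5+10+13)/3 = 28/3.
By the law of total expectation,
E[N] = (1/3)·(17/5) + (1/3)·(41/5) + (1/3)·(28/3) = 314/45.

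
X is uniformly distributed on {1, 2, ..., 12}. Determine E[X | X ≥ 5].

17/2

Given X ≥ 5, X is equally likely to be any of {5, 6, 7, 8, 9, 10, 11, 12}.
E[X | X ≥ 5] = (5 + 6 + 7 + 8 + 9 + 10 + 11 + 12) / 8 = 17/2.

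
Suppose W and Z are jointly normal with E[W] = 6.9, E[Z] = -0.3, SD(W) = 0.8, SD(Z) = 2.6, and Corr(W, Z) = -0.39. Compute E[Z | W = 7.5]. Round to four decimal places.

The regression of Z on W has slope ρ·σ_Z/σ_W and passes through (μ_W, μ_Z).
E[Z | W=7.5] = -0.3 + (-0.39)·(2.6/0.8)·(7.5 − (6.9)) = -0.3 + (-1.2675)·(0.6) = -1.0605.

-1.0605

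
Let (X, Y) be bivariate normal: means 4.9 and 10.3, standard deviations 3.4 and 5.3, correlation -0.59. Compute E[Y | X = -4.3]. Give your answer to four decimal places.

E[Y | X=x] = μ_Y + ρ(σ_Y/σ_X)(x − μ_X) for jointly normal variables.
E[Y | X=-4.3] = 10.3 + (-0.59)·(5.3/3.4)·(-4.3 − (4.9)) = 10.3 + (-0.91971)·(-9.2) = 18.7613.

18.7613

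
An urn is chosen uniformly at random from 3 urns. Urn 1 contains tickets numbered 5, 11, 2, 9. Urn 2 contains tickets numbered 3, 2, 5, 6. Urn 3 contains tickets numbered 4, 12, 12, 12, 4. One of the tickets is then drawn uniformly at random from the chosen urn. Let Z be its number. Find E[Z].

E[Z | urn 1] = (5+11+2+9)/4 = 27/4.
E[Z | urn 2] = (3+2+5+6)/4 = 4.
E[Z | urn 3] = (4+12+12+12+4)/5 = 44/5.
E[Z] = (1/3)·(27/4) + (1/3)·(4) + (1/3)·(44/5) = 391/60.

391/60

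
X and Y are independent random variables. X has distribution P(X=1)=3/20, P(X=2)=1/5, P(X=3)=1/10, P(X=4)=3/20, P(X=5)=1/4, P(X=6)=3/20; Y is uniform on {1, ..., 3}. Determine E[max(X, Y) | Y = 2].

P(Y = 2) = 1/3.
Summing max(X,Y)·P(x,y) over outcomes with Y = 2 gives 5/4.
E[max(X, Y) | Y = 2] = (5/4) / (1/3) = 15/4.

15/4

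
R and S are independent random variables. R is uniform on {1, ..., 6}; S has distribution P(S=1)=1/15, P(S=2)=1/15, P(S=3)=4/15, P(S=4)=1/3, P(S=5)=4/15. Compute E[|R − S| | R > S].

P(R > S) = 7/18.
Summing |R−S|·P(x,y) over outcomes with R > S gives 34/45.
E[|R − S| | R > S] = (34/45) / (7/18) = 68/35.

68/35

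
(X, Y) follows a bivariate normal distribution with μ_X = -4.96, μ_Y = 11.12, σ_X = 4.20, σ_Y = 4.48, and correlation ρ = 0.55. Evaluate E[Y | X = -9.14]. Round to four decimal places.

For a bivariate normal, E[Y | X=x] = μ_Y + ρ·(σ_Y/σ_X)·(x − μ_X).
E[Y | X=-9.14] = 11.12 + (0.55)·(4.48/4.20)·(-9.14 − (-4.96)) = 11.12 + (0.58667)·(-4.18) = 8.6677.

8.6677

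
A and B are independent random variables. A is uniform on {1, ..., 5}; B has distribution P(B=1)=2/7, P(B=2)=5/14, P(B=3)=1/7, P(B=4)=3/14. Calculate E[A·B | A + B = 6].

51/7

P(A + B = 6) = 1/5.
Summing AB·P(x,y) over outcomes with A + B = 6 gives 51/35.
E[A·B | A + B = 6] = (51/35) / (1/5) = 51/7.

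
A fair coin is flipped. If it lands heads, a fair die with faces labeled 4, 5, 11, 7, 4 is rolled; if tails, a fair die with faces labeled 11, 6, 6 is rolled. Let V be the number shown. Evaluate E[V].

E[V | heads] = (4+5+11+7+4)/5 = 31/5.
E[V | tails] = (11+6+6)/3 = 23/3.
By the law of total expectation,
E[V] = (1/2)·(31/5) + (1/2)·(23/3) = 104/15.

104/15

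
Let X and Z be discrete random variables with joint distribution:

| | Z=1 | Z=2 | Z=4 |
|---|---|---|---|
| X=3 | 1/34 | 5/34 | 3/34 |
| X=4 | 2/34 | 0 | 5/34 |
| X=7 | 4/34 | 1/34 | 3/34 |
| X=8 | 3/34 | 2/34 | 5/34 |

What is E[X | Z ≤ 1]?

P(Z ≤ 1) = 5/17.
Σ X·P over the event = 3·(1/34) + 4·(2/34) + 7·(4/34) + 8·(3/34) = 63/34.
E[X | Z ≤ 1] = (63/34) / (5/17) = 63/10.

63/10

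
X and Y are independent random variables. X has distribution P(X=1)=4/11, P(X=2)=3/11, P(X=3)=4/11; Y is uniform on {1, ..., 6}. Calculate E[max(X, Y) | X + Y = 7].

5

P(X + Y = 7) = 1/6.
Summing max(X,Y)·P(x,y) over outcomes with X + Y = 7 gives 5/6.
E[max(X, Y) | X + Y = 7] = (5/6) / (1/6) = 5.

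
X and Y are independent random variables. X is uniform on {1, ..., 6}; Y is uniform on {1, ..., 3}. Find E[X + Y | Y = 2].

Outcomes with Y = 2: (1,2), (2,2), (3,2), (4,2), (5,2), (6,2), each with probability 1/18.
E[X + Y | Y = 2] = (3 + 4 + 5 + 6 + 7 + 8) / 6 = 11/2.

11/2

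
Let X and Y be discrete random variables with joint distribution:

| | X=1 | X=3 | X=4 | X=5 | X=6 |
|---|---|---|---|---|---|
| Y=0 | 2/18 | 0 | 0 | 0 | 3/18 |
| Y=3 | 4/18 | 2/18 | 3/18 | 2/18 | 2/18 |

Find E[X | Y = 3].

P(Y = 3) = 13/18.
Σ X·P over the event = 1·(4/18) + 3·(2/18) + 4·(3/18) + 5·(2/18) + 6·(2/18) = 22/9.
E[X | Y = 3] = (22/9) / (13/18) = 44/13.

44/13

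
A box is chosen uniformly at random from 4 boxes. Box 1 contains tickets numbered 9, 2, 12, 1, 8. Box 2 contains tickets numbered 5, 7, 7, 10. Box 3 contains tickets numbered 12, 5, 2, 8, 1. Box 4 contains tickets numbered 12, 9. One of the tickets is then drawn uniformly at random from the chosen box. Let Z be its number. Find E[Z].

119/16

E[Z | box 1] = (9+2+12+1+8)/5 = 32/5.
E[Z | box 2] = (5+7+7+10)/4 = 29/4.
E[Z | box 3] = (12+5+2+8+1)/5 = 28/5.
E[Z | box 4] = (12+9)/2 = 21/2.
E[Z] = (1/4)·(32/5) + (1/4)·(29/4) + (1/4)·(28/5) + (1/4)·(21/2) = 119/16.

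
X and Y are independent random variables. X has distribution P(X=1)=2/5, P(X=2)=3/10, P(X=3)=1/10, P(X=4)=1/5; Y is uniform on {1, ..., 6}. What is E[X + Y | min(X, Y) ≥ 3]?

P(min(X, Y) ≥ 3) = 1/5.
Summing (X+Y)·P(x,y) over outcomes with min(X, Y) ≥ 3 gives 49/30.
E[X + Y | min(X, Y) ≥ 3] = (49/30) / (1/5) = 49/6.

49/6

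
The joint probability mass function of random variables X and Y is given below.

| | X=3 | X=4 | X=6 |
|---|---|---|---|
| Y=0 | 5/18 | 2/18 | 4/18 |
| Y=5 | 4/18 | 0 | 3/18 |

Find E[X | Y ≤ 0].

P(Y ≤ 0) = 11/18.
Σ X·P over the event = 3·(5/18) + 4·(2/18) + 6·(4/18) = 47/18.
E[X | Y ≤ 0] = (47/18) / (11/18) = 47/11.

47/11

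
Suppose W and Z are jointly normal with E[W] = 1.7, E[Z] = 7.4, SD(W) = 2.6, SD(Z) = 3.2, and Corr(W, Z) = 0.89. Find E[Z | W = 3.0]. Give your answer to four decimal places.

For a bivariate normal, E[Z | W=x] = μ_Z + ρ·(σ_Z/σ_W)·(x − μ_W).
E[Z | W=3.0] = 7.4 + (0.89)·(3.2/2.6)·(3.0 − (1.7)) = 7.4 + (1.0954)·(1.3) = 8.8240.

8.8240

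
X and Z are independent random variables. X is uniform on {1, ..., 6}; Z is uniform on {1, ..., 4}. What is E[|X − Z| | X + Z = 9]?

P(X + Z = 9) = 1/12.
Summing |X−Z|·P(x,y) over outcomes with X + Z = 9 gives 1/6.
E[|X − Z| | X + Z = 9] = (1/6) / (1/12) = 2.

2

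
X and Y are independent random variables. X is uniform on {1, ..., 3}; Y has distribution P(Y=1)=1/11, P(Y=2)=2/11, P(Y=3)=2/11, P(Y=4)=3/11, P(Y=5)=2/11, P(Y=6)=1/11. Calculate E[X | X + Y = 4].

P(X + Y = 4) = 5/33.
Summing X·P(x,y) over outcomes with X + Y = 4 gives 3/11.
E[X | X + Y = 4] = (3/11) / (5/33) = 9/5.

9/5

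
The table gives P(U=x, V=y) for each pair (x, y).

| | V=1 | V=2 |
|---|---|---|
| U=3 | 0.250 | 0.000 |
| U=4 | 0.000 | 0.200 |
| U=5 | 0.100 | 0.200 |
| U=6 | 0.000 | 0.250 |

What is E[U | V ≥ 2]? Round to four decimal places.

5.0769

P(V ≥ 2) = 0.650.
Σ U·P over the event = 4·(0.200) + 5·(0.200) + 6·(0.250) = 3.300.
E[U | V ≥ 2] = (3.300) / (0.650) = 5.0769.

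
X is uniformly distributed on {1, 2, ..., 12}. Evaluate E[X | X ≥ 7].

Given X ≥ 7, X is equally likely to be any of {7, 8, 9, 10, 11, 12}.
E[X | X ≥ 7] = (7 + 8 + 9 + 10 + 11 + 12) / 6 = 19/2.

19/2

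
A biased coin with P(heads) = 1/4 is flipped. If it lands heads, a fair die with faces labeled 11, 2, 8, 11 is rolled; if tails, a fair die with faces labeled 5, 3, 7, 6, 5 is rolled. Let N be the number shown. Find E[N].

E[N | heads] = (11+2+8+11)/4 = 8.
E[N | tails] = (5+3+7+6+5)/5 = 26/5.
By the law of total expectation,
E[N] = (1/4)·(8) + (3/4)·(26/5) = 59/10.

59/10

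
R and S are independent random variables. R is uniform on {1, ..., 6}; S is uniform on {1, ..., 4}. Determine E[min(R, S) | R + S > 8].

11/3

P(R + S > 8) = 1/8.
Summing min(R,S)·P(x,y) over outcomes with R + S > 8 gives 11/24.
E[min(R, S) | R + S > 8] = (11/24) / (1/8) = 11/3.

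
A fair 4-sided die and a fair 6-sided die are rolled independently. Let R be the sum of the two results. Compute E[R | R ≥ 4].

P(R ≥ 4) = 7/8.
Σ over the event: 4·1/8 + 5·1/6 + 6·1/6 + 7·1/6 + 8·1/8 + 9·1/12 + 10·1/24 = 17/3.
E[R | R ≥ 4] = (17/3) / (7/8) = 136/21.

136/21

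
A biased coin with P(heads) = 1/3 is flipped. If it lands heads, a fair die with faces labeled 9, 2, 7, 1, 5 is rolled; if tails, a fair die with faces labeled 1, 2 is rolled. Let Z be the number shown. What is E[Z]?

13/5

E[Z | heads] = (9+2+7+1+5)/5 = 24/5.
E[Z | tails] = (1+2)/2 = 3/2.
E[Z] = (1/3)·(24/5) + (2/3)·(3/2) = 13/5.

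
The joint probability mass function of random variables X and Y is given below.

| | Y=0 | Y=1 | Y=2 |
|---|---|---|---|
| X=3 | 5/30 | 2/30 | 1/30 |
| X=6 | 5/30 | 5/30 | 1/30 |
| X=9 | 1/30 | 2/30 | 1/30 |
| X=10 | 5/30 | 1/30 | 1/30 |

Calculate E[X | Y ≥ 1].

46/7

P(Y ≥ 1) = 7/15.
Σ X·P over the event = 3·(2/30) + 3·(1/30) + 6·(5/30) + 6·(1/30) + 9·(2/30) + 9·(1/30) + 10·(1/30) + 10·(1/30) = 46/15.
E[X | Y ≥ 1] = (46/15) / (7/15) = 46/7.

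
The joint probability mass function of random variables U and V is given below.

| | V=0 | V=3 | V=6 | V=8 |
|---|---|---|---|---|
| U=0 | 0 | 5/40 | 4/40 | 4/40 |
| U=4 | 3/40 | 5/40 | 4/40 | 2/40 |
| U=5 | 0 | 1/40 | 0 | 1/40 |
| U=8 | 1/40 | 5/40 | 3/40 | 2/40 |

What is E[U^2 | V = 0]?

P(V = 0) = 1/10.
Σ U^2·P over the event = 16·(3/40) + 64·(1/40) = 14/5.
E[U^2 | V = 0] = (14/5) / (1/10) = 28.

28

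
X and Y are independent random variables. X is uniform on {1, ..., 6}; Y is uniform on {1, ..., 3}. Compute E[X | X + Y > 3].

P(X + Y > 3) = 5/6.
Summing X·P(x,y) over outcomes with X + Y > 3 gives 59/18.
E[X | X + Y > 3] = (59/18) / (5/6) = 59/15.

59/15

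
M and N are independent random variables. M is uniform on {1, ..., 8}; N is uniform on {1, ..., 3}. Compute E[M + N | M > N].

P(M > N) = 3/4.
Summing (M+N)·P(x,y) over outcomes with M > N gives 11/2.
E[M + N | M > N] = (11/2) / (3/4) = 22/3.

22/3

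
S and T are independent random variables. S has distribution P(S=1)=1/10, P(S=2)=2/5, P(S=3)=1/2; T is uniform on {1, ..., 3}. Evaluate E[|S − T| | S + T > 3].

7/8

P(S + T > 3) = 4/5.
Summing |S−T|·P(x,y) over outcomes with S + T > 3 gives 7/10.
E[|S − T| | S + T > 3] = (7/10) / (4/5) = 7/8.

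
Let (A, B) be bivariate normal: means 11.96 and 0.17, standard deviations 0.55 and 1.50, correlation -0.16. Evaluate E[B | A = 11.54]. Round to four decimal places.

E[B | A=x] = μ_B + ρ(σ_B/σ_A)(x − μ_A) for jointly normal variables.
E[B | A=11.54] = 0.17 + (-0.16)·(1.50/0.55)·(11.54 − (11.96)) = 0.17 + (-0.43636)·(-0.42) = 0.3533.

0.3533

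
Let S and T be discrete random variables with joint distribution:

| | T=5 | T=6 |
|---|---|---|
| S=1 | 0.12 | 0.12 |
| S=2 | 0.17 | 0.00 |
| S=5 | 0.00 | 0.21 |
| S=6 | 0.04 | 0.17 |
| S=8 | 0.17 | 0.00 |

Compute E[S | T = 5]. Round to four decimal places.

P(T = 5) = 0.50.
Σ S·P over the event = 1·(0.12) + 2·(0.17) + 6·(0.04) + 8·(0.17) = 2.06.
E[S | T = 5] = (2.06) / (0.50) = 4.1200.

4.1200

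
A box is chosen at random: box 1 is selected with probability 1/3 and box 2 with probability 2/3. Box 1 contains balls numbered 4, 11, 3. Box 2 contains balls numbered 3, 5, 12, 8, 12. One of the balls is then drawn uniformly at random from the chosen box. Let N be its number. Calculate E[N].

E[N | box 1] = (4+11+3)/3 = 6.
E[N | box 2] = (3+5+12+8+12)/5 = 8.
E[N] = (1/3)·(6) + (2/3)·(8) = 22/3.

22/3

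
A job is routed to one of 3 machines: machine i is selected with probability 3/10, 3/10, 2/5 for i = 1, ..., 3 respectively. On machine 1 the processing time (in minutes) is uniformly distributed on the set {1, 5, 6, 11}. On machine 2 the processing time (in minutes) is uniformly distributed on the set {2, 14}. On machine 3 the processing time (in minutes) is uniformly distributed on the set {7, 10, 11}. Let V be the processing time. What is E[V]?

943/120

E[V | machine 1] = (1+5+6+11)/4 = 23/4.
E[V | machine 2] = (2+14)/2 = 8.
E[V | machine 3] = (7+10+11)/3 = 28/3.
By the law of total expectation,
E[V] = (3/10)·(23/4) + (3/10)·(8) + (2/5)·(28/3) = 943/120.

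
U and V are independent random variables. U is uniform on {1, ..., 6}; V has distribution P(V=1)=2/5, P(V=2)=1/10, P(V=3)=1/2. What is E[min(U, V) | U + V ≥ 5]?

90/41

P(U + V ≥ 5) = 41/60.
Summing min(U,V)·P(x,y) over outcomes with U + V ≥ 5 gives 3/2.
E[min(U, V) | U + V ≥ 5] = (3/2) / (41/60) = 90/41.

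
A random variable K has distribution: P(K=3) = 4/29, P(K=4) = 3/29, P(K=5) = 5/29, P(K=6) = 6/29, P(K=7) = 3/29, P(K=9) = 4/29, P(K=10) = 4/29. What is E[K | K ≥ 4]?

34/5

P(K ≥ 4) = 25/29.
Σ over the event: 4·3/29 + 5·5/29 + 6·6/29 + 7·3/29 + 9·4/29 + 10·4/29 = 170/29.
E[K | K ≥ 4] = (170/29) / (25/29) = 34/5.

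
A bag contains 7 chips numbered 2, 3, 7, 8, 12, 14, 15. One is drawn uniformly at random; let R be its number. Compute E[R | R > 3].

P(R > 3) = 5/7.
Σ over the event: 7·1/7 + 8·1/7 + 12·1/7 + 14·1/7 + 15·1/7 = 8.
E[R | R > 3] = (8) / (5/7) = 56/5.

56/5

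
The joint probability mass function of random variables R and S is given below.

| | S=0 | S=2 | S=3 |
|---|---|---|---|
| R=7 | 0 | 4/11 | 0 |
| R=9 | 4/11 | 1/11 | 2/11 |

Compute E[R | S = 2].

37/5

P(S = 2) = 5/11.
Σ R·P over the event = 7·(4/11) + 9·(1/11) = 37/11.
E[R | S = 2] = (37/11) / (5/11) = 37/5.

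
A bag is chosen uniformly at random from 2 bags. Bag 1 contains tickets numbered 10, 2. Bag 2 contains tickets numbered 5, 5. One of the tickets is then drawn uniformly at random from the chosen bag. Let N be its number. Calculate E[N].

11/2

E[N | bag 1] = (10+2)/2 = 6.
E[N | bag 2] = (5+5)/2 = 5.
E[N] = (1/2)·(6) + (1/2)·(5) = 11/2.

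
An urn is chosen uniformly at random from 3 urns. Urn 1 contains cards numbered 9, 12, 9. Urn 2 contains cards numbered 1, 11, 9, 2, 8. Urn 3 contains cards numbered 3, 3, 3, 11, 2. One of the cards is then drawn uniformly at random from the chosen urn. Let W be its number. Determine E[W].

103/15

E[W | urn 1] = (9+12+9)/3 = 10.
E[W | urn 2] = (1+11+9+2+8)/5 = 31/5.
E[W | urn 3] = (3+3+3+11+2)/5 = 22/5.
By the law of total expectation,
E[W] = (1/3)·(10) + (1/3)·(31/5) + (1/3)·(22/5) = 103/15.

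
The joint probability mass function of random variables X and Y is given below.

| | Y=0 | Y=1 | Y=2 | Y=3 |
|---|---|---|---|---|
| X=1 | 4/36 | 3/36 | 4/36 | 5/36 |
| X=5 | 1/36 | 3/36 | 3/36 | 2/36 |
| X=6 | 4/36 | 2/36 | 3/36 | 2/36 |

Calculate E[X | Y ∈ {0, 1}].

P(Y ∈ {0, 1}) = 17/36.
Σ X·P over the event = 1·(4/36) + 1·(3/36) + 5·(1/36) + 5·(3/36) + 6·(4/36) + 6·(2/36) = 7/4.
E[X | Y ∈ {0, 1}] = (7/4) / (17/36) = 63/17.

63/17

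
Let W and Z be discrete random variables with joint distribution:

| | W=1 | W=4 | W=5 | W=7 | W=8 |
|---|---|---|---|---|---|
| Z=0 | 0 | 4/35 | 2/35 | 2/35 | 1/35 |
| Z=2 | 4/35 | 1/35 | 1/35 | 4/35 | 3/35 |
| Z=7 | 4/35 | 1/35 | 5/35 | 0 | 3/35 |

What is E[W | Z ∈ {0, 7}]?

105/22

P(Z ∈ {0, 7}) = 22/35.
Summing W·P(W=x,Z=y) over the conditioning event gives 3.
E[W | Z ∈ {0, 7}] = (3) / (22/35) = 105/22.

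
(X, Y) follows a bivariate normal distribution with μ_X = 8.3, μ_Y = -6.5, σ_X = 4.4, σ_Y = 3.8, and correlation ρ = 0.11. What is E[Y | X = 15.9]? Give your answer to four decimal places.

-5.7780

For a bivariate normal, E[Y | X=x] = μ_Y + ρ·(σ_Y/σ_X)·(x − μ_X).
E[Y | X=15.9] = -6.5 + (0.11)·(3.8/4.4)·(15.9 − (8.3)) = -6.5 + (0.095)·(7.6) = -5.7780.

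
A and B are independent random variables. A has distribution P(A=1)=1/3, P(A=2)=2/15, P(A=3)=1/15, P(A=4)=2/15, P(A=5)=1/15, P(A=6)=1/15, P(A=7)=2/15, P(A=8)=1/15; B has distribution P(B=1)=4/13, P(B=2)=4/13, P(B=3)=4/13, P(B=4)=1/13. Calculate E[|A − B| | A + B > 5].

P(A + B > 5) = 6/13.
Summing |A−B|·P(x,y) over outcomes with A + B > 5 gives 106/65.
E[|A − B| | A + B > 5] = (106/65) / (6/13) = 53/15.

53/15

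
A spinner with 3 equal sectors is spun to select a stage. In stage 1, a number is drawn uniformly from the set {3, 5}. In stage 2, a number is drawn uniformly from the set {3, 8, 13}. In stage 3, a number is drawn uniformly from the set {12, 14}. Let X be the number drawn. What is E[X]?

E[X | stage 1] = (3+5)/2 = 4.
E[X | stage 2] = (3+8+13)/3 = 8.
E[X | stage 3] = (12+14)/2 = 13.
By the law of total expectation,
E[X] = (1/3)·(4) + (1/3)·(8) + (1/3)·(13) = 25/3.

25/3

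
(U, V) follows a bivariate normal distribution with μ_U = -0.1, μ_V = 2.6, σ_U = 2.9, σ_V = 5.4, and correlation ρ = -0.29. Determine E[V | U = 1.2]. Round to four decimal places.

1.8980

The regression of V on U has slope ρ·σ_V/σ_U and passes through (μ_U, μ_V).
E[V | U=1.2] = 2.6 + (-0.29)·(5.4/2.9)·(1.2 − (-0.1)) = 2.6 + (-0.54)·(1.3) = 1.8980.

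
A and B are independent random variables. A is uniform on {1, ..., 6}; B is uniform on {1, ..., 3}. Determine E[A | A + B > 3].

P(A + B > 3) = 5/6.
Summing A·P(x,y) over outcomes with A + B > 3 gives 59/18.
E[A | A + B > 3] = (59/18) / (5/6) = 59/15.

59/15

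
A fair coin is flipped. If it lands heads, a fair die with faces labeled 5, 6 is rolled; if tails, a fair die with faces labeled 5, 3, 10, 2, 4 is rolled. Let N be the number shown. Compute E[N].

E[N | heads] = (5+6)/2 = 11/2.
E[N | tails] = (5+3+10+2+4)/5 = 24/5.
E[N] = (1/2)·(11/2) + (1/2)·(24/5) = 103/20.

103/20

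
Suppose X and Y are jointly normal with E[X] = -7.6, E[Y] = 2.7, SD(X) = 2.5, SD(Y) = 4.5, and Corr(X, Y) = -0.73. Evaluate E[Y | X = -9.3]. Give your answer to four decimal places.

4.9338

The regression of Y on X has slope ρ·σ_Y/σ_X and passes through (μ_X, μ_Y).
E[Y | X=-9.3] = 2.7 + (-0.73)·(4.5/2.5)·(-9.3 − (-7.6)) = 2.7 + (-1.314)·(-1.7) = 4.9338.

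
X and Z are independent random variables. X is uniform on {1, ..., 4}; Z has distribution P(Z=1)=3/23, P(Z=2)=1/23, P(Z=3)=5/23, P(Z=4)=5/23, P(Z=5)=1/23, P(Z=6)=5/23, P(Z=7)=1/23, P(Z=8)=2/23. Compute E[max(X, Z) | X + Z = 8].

31/6

P(X + Z = 8) = 3/23.
Summing max(X,Z)·P(x,y) over outcomes with X + Z = 8 gives 31/46.
E[max(X, Z) | X + Z = 8] = (31/46) / (3/23) = 31/6.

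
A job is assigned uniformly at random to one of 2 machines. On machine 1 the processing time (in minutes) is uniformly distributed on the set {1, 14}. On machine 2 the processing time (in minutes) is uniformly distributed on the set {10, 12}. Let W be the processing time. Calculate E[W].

E[W | machine 1] = (1+14)/2 = 15/2.
E[W | machine 2] = (10+12)/2 = 11.
By the law of total expectation,
E[W] = (1/2)·(15/2) + (1/2)·(11) = 37/4.

37/4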